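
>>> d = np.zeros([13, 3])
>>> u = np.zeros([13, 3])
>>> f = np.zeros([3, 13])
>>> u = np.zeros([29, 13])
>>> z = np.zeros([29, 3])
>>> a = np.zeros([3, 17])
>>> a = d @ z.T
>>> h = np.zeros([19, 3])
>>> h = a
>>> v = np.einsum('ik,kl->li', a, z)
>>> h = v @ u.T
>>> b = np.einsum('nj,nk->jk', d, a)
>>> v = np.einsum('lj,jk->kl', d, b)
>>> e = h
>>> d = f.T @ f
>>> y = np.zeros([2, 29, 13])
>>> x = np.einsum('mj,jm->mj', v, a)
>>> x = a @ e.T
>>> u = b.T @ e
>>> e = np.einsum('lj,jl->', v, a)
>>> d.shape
(13, 13)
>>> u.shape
(29, 29)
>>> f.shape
(3, 13)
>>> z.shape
(29, 3)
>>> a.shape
(13, 29)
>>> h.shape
(3, 29)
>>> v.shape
(29, 13)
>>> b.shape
(3, 29)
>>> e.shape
()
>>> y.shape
(2, 29, 13)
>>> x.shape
(13, 3)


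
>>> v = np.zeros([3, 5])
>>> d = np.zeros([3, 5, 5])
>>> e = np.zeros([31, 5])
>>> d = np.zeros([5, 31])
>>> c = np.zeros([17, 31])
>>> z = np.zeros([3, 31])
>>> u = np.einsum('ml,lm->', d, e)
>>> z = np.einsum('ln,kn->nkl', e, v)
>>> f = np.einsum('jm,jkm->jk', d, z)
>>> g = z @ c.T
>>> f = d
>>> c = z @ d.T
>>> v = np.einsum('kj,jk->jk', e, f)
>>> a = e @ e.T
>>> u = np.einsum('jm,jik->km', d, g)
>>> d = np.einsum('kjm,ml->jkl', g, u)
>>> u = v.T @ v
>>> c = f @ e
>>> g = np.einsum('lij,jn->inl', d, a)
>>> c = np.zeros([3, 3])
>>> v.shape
(5, 31)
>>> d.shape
(3, 5, 31)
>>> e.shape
(31, 5)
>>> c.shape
(3, 3)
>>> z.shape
(5, 3, 31)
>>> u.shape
(31, 31)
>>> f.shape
(5, 31)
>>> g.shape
(5, 31, 3)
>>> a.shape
(31, 31)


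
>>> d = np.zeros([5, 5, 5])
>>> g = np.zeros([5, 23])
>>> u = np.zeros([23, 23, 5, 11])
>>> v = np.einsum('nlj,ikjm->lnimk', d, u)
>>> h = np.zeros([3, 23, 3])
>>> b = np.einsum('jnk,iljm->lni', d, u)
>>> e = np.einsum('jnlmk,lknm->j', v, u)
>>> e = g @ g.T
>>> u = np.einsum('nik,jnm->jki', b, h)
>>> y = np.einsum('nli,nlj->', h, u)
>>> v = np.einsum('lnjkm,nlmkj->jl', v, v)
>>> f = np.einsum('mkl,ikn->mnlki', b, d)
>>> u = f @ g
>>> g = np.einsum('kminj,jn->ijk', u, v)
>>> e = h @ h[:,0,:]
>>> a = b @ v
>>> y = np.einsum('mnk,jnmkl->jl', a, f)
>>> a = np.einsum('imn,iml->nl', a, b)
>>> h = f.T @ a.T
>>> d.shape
(5, 5, 5)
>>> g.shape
(23, 23, 23)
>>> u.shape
(23, 5, 23, 5, 23)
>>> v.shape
(23, 5)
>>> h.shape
(5, 5, 23, 5, 5)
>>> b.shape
(23, 5, 23)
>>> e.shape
(3, 23, 3)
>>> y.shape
(23, 5)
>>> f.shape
(23, 5, 23, 5, 5)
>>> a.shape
(5, 23)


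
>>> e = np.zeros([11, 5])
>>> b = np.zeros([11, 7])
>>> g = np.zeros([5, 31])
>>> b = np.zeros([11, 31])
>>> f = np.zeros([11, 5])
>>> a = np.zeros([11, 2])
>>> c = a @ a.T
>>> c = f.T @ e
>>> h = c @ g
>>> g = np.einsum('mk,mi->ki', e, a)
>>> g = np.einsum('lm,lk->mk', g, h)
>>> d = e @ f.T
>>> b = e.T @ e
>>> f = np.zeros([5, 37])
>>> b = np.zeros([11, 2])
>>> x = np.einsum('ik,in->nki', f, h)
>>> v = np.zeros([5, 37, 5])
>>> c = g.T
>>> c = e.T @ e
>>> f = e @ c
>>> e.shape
(11, 5)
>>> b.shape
(11, 2)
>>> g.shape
(2, 31)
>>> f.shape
(11, 5)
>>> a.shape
(11, 2)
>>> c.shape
(5, 5)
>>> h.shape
(5, 31)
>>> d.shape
(11, 11)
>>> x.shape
(31, 37, 5)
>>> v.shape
(5, 37, 5)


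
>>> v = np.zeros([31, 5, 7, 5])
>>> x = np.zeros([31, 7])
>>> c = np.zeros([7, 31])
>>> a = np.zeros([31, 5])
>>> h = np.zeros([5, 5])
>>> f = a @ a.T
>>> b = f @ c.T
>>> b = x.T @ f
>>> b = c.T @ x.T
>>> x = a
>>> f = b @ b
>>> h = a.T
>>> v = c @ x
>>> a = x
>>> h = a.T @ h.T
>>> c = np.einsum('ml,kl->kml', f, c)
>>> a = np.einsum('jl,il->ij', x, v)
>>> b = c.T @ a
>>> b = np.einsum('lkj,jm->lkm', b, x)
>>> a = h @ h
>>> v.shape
(7, 5)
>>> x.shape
(31, 5)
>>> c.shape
(7, 31, 31)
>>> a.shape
(5, 5)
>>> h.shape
(5, 5)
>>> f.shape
(31, 31)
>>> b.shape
(31, 31, 5)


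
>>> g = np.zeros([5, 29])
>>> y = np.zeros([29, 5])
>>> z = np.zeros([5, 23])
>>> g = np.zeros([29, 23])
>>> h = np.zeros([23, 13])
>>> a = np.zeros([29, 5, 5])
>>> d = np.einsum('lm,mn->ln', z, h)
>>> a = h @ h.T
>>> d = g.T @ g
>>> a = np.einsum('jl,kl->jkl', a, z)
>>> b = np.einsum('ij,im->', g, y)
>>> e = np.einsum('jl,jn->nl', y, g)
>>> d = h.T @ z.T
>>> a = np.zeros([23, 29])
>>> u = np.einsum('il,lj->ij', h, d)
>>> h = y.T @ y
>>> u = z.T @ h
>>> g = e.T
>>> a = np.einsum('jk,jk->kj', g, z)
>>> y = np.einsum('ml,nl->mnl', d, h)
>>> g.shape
(5, 23)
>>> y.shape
(13, 5, 5)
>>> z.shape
(5, 23)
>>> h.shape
(5, 5)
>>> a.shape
(23, 5)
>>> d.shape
(13, 5)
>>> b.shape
()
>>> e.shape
(23, 5)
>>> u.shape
(23, 5)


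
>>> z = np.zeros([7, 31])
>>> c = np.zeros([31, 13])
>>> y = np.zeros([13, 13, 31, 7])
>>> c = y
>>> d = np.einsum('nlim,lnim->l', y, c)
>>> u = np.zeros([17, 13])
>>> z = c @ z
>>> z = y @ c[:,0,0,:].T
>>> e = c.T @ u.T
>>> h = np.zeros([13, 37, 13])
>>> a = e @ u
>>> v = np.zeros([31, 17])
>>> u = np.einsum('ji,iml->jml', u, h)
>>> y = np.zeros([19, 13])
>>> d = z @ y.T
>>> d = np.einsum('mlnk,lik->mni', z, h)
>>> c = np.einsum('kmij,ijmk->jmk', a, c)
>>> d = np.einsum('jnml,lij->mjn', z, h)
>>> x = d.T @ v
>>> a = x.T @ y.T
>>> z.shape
(13, 13, 31, 13)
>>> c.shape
(13, 31, 7)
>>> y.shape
(19, 13)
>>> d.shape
(31, 13, 13)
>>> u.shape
(17, 37, 13)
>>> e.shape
(7, 31, 13, 17)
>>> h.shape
(13, 37, 13)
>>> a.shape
(17, 13, 19)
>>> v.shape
(31, 17)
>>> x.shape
(13, 13, 17)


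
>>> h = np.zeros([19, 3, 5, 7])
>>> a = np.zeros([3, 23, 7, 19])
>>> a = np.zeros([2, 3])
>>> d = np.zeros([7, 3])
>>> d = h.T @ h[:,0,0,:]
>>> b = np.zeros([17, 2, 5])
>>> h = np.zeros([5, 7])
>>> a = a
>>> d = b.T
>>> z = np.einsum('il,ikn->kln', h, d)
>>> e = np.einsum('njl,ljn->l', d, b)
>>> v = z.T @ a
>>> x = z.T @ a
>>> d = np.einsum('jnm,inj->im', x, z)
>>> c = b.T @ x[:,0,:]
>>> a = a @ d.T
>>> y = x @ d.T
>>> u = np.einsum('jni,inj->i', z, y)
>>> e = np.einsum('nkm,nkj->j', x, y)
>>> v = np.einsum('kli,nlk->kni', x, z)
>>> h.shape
(5, 7)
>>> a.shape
(2, 2)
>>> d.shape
(2, 3)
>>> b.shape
(17, 2, 5)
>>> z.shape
(2, 7, 17)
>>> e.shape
(2,)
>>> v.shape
(17, 2, 3)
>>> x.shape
(17, 7, 3)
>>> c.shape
(5, 2, 3)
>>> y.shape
(17, 7, 2)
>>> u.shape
(17,)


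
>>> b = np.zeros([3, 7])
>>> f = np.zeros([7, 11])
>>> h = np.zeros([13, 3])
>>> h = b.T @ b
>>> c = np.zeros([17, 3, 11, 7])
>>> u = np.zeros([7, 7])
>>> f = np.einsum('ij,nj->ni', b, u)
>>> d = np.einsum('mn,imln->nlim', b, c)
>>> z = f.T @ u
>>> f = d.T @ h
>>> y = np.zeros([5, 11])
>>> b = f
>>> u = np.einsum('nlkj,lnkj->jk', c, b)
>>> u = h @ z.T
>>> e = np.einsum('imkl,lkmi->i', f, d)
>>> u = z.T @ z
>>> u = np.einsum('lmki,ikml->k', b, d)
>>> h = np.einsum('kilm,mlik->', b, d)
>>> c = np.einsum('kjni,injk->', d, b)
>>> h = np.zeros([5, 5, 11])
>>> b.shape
(3, 17, 11, 7)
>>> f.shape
(3, 17, 11, 7)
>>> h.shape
(5, 5, 11)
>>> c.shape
()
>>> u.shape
(11,)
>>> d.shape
(7, 11, 17, 3)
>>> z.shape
(3, 7)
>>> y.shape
(5, 11)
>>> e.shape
(3,)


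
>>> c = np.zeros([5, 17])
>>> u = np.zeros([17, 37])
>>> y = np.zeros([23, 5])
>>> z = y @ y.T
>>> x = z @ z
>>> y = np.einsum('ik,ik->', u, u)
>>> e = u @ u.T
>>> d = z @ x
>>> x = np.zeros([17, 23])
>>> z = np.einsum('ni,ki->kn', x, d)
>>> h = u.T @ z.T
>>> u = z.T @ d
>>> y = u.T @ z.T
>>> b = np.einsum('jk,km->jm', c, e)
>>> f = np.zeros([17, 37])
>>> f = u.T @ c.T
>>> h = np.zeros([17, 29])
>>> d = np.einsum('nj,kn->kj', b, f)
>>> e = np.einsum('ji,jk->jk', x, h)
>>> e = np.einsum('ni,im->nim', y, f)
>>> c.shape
(5, 17)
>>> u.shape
(17, 23)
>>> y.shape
(23, 23)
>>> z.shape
(23, 17)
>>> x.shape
(17, 23)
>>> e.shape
(23, 23, 5)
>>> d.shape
(23, 17)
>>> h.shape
(17, 29)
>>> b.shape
(5, 17)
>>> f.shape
(23, 5)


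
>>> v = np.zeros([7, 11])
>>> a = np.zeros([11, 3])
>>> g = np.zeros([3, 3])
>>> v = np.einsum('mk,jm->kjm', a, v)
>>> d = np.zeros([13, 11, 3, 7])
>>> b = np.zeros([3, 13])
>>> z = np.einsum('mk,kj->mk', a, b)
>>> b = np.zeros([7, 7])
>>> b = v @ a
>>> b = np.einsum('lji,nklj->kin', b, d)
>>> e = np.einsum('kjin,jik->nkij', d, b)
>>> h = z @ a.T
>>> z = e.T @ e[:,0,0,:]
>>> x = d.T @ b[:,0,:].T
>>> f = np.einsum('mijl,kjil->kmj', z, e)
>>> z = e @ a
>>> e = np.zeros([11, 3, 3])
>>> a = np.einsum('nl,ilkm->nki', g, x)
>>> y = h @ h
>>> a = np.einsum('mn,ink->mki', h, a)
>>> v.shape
(3, 7, 11)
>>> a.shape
(11, 7, 3)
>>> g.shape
(3, 3)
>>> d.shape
(13, 11, 3, 7)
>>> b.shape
(11, 3, 13)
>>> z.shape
(7, 13, 3, 3)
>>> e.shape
(11, 3, 3)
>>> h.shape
(11, 11)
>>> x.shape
(7, 3, 11, 11)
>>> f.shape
(7, 11, 13)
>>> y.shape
(11, 11)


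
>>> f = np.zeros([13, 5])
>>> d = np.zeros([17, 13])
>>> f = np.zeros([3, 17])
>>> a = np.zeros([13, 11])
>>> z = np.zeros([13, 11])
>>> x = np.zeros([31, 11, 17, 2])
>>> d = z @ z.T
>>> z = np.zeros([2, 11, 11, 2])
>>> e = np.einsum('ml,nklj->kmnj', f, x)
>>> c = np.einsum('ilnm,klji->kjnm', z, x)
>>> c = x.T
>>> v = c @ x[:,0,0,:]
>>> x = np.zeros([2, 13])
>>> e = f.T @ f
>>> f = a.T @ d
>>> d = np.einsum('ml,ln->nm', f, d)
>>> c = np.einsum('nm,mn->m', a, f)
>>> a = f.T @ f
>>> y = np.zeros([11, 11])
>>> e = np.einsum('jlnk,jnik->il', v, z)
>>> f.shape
(11, 13)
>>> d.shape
(13, 11)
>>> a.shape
(13, 13)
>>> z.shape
(2, 11, 11, 2)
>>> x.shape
(2, 13)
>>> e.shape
(11, 17)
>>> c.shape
(11,)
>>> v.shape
(2, 17, 11, 2)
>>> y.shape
(11, 11)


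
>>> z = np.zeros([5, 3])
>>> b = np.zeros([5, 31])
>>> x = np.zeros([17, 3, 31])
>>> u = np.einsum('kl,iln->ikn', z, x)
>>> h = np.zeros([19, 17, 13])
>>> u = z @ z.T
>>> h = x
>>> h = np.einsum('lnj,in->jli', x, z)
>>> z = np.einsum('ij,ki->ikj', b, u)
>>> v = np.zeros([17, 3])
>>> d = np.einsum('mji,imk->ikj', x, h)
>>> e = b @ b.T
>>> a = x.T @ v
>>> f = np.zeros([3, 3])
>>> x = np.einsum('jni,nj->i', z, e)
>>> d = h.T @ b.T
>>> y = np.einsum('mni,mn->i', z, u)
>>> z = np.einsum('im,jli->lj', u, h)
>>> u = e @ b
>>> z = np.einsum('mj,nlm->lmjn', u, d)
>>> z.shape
(17, 5, 31, 5)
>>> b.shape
(5, 31)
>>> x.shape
(31,)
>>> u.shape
(5, 31)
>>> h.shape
(31, 17, 5)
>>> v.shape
(17, 3)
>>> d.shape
(5, 17, 5)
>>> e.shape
(5, 5)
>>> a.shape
(31, 3, 3)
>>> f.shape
(3, 3)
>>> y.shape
(31,)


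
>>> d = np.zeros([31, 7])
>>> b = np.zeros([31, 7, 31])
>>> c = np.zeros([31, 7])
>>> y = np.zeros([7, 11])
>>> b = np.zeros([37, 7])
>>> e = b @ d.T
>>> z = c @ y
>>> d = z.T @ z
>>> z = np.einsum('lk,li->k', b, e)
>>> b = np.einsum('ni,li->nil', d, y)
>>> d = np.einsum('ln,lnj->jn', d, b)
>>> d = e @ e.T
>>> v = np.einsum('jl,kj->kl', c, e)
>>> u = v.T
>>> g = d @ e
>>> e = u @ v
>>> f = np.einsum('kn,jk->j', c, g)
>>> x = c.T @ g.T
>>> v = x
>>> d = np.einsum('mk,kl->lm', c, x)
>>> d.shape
(37, 31)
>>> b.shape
(11, 11, 7)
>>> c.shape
(31, 7)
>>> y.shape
(7, 11)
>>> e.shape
(7, 7)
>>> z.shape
(7,)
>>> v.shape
(7, 37)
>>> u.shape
(7, 37)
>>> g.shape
(37, 31)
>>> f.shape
(37,)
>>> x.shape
(7, 37)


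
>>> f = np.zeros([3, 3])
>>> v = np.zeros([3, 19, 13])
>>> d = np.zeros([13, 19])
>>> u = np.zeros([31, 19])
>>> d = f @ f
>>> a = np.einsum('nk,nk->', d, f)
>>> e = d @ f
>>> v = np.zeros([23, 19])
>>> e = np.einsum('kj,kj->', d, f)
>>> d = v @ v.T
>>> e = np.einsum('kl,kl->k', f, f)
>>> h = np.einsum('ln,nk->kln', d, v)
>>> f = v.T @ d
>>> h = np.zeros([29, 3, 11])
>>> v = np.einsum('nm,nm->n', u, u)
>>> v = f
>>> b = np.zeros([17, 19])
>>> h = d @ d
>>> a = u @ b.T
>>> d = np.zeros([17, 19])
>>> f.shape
(19, 23)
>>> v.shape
(19, 23)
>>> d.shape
(17, 19)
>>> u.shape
(31, 19)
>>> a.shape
(31, 17)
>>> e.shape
(3,)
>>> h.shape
(23, 23)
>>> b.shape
(17, 19)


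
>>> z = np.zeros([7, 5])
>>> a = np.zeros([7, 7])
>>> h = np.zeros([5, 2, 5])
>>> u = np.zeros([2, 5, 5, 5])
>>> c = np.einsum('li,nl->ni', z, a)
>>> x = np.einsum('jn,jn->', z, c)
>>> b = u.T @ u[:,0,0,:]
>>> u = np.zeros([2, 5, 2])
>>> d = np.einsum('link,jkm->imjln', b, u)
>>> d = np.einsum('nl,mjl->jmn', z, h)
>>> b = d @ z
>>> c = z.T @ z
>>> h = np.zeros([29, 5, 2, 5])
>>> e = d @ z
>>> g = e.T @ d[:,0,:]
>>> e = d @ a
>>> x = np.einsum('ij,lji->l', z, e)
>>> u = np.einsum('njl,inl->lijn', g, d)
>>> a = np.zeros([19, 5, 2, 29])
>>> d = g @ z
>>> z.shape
(7, 5)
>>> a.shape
(19, 5, 2, 29)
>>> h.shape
(29, 5, 2, 5)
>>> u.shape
(7, 2, 5, 5)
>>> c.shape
(5, 5)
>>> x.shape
(2,)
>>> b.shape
(2, 5, 5)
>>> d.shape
(5, 5, 5)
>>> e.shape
(2, 5, 7)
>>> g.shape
(5, 5, 7)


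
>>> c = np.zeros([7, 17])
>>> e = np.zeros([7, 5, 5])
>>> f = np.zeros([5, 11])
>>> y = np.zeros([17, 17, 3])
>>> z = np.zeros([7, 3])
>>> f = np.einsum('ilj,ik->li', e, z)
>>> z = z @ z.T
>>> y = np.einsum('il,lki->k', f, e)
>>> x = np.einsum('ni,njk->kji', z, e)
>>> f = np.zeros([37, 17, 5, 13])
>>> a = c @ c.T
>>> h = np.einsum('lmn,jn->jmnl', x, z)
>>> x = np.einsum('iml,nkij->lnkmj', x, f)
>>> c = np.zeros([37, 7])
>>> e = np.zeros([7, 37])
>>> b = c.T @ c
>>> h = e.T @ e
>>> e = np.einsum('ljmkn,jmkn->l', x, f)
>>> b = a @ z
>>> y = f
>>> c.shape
(37, 7)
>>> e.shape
(7,)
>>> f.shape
(37, 17, 5, 13)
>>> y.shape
(37, 17, 5, 13)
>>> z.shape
(7, 7)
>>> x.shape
(7, 37, 17, 5, 13)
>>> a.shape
(7, 7)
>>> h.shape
(37, 37)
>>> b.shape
(7, 7)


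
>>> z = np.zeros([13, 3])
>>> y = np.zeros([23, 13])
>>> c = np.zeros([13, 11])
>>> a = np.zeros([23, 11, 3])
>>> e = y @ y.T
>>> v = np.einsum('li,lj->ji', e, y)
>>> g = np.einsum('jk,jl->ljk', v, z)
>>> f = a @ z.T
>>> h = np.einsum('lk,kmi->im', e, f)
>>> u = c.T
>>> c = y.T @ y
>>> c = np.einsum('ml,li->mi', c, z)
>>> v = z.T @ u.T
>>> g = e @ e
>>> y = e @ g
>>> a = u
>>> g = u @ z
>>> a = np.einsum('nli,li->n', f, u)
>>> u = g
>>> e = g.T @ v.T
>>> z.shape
(13, 3)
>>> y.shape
(23, 23)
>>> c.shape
(13, 3)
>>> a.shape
(23,)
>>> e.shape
(3, 3)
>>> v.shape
(3, 11)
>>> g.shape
(11, 3)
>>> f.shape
(23, 11, 13)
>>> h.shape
(13, 11)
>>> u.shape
(11, 3)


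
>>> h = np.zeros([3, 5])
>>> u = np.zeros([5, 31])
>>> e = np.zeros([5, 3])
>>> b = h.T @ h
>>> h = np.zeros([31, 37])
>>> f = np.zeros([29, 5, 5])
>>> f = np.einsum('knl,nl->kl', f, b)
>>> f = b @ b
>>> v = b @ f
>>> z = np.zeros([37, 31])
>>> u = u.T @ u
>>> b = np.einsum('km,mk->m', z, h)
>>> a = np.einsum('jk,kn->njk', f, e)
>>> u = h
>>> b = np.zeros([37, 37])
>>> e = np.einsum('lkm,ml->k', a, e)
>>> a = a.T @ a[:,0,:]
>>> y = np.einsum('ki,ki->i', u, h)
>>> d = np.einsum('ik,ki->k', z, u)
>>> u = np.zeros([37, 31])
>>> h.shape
(31, 37)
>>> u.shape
(37, 31)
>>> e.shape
(5,)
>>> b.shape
(37, 37)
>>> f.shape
(5, 5)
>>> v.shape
(5, 5)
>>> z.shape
(37, 31)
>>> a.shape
(5, 5, 5)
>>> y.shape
(37,)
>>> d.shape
(31,)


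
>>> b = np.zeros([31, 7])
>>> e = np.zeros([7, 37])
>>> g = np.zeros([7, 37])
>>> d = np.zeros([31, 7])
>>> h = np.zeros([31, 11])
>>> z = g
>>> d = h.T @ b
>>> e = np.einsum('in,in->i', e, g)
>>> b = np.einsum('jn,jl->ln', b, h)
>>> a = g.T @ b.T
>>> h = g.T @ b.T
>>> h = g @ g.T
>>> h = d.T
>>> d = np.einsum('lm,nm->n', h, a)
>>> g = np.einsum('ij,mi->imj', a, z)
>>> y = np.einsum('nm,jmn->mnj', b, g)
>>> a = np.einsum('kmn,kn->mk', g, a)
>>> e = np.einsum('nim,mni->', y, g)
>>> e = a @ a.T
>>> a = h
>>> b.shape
(11, 7)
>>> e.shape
(7, 7)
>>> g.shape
(37, 7, 11)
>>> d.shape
(37,)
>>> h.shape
(7, 11)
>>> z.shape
(7, 37)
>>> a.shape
(7, 11)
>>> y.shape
(7, 11, 37)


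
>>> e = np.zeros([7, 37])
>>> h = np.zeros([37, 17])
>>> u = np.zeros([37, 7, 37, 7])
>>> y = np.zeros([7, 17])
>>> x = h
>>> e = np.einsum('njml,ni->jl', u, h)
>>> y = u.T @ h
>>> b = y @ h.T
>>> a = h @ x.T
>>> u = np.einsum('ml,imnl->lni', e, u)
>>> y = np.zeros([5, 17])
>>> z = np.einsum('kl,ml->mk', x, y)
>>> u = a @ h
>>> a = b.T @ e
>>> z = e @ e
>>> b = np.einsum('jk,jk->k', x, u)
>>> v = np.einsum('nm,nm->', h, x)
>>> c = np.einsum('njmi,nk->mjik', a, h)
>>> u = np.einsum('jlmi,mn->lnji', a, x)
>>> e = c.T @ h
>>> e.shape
(17, 7, 7, 17)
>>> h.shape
(37, 17)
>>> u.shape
(7, 17, 37, 7)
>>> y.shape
(5, 17)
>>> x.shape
(37, 17)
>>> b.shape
(17,)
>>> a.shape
(37, 7, 37, 7)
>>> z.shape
(7, 7)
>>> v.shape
()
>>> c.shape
(37, 7, 7, 17)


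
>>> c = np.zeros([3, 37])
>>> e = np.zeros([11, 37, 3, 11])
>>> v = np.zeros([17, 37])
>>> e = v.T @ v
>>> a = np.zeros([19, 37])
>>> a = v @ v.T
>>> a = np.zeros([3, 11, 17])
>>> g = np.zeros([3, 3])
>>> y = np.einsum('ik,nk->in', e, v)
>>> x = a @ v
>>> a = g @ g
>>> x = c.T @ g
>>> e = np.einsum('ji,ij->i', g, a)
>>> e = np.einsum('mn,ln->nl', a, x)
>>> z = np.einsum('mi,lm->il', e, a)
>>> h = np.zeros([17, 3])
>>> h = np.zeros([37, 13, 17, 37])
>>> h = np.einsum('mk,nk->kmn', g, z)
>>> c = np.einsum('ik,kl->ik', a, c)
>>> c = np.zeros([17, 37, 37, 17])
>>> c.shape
(17, 37, 37, 17)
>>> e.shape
(3, 37)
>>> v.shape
(17, 37)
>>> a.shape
(3, 3)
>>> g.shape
(3, 3)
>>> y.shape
(37, 17)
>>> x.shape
(37, 3)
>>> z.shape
(37, 3)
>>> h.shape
(3, 3, 37)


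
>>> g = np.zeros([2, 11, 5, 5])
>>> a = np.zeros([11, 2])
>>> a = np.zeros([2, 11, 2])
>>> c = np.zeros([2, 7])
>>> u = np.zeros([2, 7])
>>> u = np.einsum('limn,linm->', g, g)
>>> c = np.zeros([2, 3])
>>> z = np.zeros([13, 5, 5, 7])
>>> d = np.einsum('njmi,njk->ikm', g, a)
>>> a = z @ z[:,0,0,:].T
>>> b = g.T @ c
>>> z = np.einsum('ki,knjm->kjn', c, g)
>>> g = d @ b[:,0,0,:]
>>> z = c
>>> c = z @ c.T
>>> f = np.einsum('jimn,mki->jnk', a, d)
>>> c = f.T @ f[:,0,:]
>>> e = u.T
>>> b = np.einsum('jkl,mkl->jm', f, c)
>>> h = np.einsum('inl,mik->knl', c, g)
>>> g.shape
(5, 2, 3)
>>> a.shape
(13, 5, 5, 13)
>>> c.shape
(2, 13, 2)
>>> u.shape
()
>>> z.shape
(2, 3)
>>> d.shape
(5, 2, 5)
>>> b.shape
(13, 2)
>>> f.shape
(13, 13, 2)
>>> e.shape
()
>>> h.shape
(3, 13, 2)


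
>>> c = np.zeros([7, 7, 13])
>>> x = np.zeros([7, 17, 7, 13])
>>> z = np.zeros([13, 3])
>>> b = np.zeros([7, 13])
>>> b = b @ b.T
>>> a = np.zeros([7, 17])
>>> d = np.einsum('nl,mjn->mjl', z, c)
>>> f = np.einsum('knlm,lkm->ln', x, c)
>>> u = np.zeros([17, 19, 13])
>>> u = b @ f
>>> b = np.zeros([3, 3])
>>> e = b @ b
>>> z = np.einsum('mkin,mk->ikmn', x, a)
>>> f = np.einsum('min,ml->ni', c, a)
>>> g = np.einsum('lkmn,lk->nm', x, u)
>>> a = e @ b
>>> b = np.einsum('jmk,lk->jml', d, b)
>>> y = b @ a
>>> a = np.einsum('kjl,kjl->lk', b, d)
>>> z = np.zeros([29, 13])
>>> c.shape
(7, 7, 13)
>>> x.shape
(7, 17, 7, 13)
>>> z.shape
(29, 13)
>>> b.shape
(7, 7, 3)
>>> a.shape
(3, 7)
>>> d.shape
(7, 7, 3)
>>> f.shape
(13, 7)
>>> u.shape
(7, 17)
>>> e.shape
(3, 3)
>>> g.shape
(13, 7)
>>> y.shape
(7, 7, 3)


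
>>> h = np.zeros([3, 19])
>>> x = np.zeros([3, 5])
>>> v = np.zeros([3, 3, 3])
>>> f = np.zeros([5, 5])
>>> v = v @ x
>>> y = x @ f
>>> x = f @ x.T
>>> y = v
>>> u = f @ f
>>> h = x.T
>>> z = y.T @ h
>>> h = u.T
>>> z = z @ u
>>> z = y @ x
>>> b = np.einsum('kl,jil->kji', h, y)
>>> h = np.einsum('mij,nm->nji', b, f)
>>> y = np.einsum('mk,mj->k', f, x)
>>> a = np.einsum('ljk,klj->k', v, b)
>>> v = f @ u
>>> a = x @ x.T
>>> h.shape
(5, 3, 3)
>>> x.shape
(5, 3)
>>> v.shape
(5, 5)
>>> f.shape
(5, 5)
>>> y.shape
(5,)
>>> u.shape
(5, 5)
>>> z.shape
(3, 3, 3)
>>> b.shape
(5, 3, 3)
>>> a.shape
(5, 5)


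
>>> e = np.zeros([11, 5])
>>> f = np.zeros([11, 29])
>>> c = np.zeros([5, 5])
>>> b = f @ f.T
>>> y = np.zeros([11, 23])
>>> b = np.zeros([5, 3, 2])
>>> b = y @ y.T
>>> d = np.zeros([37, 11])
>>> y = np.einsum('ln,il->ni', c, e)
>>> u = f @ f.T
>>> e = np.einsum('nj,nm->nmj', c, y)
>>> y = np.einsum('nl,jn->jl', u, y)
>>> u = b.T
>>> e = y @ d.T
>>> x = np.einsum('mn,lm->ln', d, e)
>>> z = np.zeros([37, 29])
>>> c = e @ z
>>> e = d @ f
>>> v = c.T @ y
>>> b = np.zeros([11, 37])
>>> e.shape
(37, 29)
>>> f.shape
(11, 29)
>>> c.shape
(5, 29)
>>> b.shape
(11, 37)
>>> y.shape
(5, 11)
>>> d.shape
(37, 11)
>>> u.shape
(11, 11)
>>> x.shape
(5, 11)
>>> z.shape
(37, 29)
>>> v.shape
(29, 11)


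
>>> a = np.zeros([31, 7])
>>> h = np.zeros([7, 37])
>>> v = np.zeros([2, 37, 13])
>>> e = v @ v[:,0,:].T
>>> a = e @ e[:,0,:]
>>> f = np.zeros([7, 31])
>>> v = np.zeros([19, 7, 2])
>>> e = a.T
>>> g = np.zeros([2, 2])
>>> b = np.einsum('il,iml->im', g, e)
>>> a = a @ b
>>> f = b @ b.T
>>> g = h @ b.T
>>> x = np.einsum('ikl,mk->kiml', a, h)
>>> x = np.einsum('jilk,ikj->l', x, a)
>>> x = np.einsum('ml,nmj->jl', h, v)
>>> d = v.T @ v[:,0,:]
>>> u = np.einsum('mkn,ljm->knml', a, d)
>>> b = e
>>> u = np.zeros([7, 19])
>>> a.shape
(2, 37, 37)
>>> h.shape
(7, 37)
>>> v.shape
(19, 7, 2)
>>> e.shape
(2, 37, 2)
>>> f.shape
(2, 2)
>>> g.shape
(7, 2)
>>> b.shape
(2, 37, 2)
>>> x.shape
(2, 37)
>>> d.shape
(2, 7, 2)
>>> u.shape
(7, 19)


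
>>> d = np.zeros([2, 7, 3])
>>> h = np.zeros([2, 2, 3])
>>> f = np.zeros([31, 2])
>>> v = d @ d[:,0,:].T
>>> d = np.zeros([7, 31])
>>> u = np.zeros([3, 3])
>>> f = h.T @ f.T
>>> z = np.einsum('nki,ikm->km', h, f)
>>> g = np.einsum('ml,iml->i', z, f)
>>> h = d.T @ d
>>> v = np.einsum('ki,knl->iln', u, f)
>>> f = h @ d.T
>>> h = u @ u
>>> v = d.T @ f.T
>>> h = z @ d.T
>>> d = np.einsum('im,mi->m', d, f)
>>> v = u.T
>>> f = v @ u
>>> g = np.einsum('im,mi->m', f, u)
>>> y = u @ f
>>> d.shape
(31,)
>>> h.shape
(2, 7)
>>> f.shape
(3, 3)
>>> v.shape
(3, 3)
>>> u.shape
(3, 3)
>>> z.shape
(2, 31)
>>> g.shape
(3,)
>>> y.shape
(3, 3)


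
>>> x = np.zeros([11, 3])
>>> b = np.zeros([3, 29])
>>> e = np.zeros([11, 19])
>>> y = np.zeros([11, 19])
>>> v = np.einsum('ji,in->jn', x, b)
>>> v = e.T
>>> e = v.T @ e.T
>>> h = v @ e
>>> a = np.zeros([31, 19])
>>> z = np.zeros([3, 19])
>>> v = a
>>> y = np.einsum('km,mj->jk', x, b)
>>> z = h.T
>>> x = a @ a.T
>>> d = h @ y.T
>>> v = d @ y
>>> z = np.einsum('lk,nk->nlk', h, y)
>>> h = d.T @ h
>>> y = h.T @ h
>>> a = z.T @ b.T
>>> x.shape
(31, 31)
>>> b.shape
(3, 29)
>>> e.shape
(11, 11)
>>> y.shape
(11, 11)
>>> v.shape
(19, 11)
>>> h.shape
(29, 11)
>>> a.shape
(11, 19, 3)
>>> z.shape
(29, 19, 11)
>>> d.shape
(19, 29)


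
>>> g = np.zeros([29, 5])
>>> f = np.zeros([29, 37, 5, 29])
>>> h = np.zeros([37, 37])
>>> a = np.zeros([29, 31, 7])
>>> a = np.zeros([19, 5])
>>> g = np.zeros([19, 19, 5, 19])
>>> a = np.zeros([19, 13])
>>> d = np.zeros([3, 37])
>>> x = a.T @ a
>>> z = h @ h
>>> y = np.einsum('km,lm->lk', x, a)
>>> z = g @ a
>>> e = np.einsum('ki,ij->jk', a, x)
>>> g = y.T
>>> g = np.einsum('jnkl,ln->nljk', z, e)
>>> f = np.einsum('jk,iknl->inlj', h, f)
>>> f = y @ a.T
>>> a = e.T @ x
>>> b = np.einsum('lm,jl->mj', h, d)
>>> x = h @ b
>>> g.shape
(19, 13, 19, 5)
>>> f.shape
(19, 19)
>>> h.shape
(37, 37)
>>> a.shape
(19, 13)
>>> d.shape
(3, 37)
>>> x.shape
(37, 3)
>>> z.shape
(19, 19, 5, 13)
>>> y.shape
(19, 13)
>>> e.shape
(13, 19)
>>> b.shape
(37, 3)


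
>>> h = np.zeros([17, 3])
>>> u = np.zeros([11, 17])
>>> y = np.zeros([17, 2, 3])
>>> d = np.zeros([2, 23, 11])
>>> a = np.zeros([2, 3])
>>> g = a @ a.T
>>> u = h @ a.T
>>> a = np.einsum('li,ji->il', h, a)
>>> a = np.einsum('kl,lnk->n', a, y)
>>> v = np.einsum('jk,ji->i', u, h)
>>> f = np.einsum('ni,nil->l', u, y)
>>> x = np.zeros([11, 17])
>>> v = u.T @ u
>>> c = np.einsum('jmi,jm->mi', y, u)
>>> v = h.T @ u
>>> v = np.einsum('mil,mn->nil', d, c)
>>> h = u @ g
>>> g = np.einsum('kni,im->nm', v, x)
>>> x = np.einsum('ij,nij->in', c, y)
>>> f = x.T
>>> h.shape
(17, 2)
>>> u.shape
(17, 2)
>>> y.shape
(17, 2, 3)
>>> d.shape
(2, 23, 11)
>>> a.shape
(2,)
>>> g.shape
(23, 17)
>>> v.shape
(3, 23, 11)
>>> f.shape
(17, 2)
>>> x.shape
(2, 17)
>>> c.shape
(2, 3)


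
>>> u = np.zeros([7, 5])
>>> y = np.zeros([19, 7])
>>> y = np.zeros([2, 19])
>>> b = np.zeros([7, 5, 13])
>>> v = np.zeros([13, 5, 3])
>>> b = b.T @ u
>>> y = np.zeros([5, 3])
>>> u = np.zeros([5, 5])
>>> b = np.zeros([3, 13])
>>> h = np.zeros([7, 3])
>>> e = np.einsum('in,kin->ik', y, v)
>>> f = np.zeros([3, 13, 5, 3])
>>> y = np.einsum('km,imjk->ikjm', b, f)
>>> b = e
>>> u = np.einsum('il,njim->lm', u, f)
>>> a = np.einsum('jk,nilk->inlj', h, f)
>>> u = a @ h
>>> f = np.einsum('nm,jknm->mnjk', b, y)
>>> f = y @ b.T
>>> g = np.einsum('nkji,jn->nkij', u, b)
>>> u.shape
(13, 3, 5, 3)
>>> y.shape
(3, 3, 5, 13)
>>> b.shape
(5, 13)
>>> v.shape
(13, 5, 3)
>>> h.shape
(7, 3)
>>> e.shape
(5, 13)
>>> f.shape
(3, 3, 5, 5)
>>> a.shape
(13, 3, 5, 7)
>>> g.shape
(13, 3, 3, 5)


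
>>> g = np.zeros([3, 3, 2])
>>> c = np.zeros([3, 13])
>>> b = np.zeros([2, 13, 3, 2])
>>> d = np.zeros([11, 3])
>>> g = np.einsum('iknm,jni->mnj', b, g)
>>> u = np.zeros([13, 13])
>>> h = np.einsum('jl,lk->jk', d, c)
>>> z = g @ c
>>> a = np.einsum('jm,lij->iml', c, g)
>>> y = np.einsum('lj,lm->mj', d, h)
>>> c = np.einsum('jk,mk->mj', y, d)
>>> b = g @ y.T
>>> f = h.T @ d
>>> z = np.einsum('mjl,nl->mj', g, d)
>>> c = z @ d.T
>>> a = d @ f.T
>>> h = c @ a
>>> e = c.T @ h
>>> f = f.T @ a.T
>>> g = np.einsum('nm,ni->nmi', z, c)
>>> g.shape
(2, 3, 11)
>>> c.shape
(2, 11)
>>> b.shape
(2, 3, 13)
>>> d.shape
(11, 3)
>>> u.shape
(13, 13)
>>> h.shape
(2, 13)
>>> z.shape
(2, 3)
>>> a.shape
(11, 13)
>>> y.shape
(13, 3)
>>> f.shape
(3, 11)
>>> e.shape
(11, 13)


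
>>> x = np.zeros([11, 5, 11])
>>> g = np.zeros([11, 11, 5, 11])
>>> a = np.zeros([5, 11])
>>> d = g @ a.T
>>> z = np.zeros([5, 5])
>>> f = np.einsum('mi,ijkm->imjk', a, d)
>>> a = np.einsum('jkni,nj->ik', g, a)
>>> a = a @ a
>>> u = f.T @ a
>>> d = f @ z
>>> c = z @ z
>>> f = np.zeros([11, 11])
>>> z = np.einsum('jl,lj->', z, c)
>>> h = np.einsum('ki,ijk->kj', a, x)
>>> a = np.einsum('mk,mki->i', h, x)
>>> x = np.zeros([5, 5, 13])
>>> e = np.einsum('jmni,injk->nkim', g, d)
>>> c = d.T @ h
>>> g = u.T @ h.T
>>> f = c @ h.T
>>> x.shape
(5, 5, 13)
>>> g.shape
(11, 5, 11, 11)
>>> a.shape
(11,)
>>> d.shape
(11, 5, 11, 5)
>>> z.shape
()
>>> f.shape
(5, 11, 5, 11)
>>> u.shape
(5, 11, 5, 11)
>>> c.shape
(5, 11, 5, 5)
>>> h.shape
(11, 5)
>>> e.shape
(5, 5, 11, 11)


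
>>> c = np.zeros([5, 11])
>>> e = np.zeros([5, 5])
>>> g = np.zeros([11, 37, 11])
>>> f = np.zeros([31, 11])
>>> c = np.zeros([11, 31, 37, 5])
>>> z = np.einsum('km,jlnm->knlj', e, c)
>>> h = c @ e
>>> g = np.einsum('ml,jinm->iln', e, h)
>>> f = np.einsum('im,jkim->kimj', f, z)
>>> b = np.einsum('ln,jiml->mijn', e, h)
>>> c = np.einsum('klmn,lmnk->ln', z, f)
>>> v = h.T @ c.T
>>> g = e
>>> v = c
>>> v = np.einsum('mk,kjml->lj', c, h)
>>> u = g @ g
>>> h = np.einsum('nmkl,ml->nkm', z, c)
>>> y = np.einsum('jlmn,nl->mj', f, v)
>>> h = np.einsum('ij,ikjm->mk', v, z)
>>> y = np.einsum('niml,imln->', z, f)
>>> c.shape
(37, 11)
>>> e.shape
(5, 5)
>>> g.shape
(5, 5)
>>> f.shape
(37, 31, 11, 5)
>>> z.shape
(5, 37, 31, 11)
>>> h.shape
(11, 37)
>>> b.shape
(37, 31, 11, 5)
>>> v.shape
(5, 31)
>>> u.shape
(5, 5)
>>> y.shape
()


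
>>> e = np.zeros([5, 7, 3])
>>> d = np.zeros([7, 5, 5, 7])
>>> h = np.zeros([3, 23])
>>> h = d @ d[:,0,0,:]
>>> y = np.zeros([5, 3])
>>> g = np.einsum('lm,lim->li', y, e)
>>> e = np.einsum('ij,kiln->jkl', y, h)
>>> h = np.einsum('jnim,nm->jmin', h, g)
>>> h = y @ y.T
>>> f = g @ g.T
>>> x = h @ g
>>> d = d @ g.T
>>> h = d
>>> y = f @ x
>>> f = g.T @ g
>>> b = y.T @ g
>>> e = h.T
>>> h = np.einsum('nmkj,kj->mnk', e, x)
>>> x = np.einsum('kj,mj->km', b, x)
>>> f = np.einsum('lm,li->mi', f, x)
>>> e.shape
(5, 5, 5, 7)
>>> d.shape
(7, 5, 5, 5)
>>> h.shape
(5, 5, 5)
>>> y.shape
(5, 7)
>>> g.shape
(5, 7)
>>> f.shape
(7, 5)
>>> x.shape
(7, 5)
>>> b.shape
(7, 7)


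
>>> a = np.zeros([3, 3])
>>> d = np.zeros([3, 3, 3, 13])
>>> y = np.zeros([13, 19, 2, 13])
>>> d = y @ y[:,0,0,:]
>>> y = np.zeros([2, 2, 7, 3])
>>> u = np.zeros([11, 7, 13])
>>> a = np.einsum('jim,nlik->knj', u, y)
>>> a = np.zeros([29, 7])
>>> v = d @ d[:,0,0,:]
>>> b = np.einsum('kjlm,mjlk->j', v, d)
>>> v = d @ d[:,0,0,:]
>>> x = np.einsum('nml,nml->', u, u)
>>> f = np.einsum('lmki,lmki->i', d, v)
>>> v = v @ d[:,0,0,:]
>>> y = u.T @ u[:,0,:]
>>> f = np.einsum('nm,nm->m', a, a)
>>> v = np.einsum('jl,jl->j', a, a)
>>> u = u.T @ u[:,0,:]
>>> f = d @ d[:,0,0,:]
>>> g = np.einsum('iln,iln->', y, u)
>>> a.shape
(29, 7)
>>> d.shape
(13, 19, 2, 13)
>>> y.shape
(13, 7, 13)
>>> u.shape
(13, 7, 13)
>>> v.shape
(29,)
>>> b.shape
(19,)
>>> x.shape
()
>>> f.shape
(13, 19, 2, 13)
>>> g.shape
()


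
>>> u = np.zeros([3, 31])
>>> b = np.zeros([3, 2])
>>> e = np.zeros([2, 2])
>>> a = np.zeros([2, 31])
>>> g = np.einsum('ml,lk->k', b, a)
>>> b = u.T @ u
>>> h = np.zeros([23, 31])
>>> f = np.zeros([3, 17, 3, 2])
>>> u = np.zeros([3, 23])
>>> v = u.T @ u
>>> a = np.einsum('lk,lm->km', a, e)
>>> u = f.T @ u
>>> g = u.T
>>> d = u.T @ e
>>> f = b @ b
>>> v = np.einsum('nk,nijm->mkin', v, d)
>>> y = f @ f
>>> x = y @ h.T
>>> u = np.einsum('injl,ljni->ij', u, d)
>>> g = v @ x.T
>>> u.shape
(2, 17)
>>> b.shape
(31, 31)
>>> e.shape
(2, 2)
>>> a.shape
(31, 2)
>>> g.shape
(2, 23, 17, 31)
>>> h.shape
(23, 31)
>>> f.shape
(31, 31)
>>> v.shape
(2, 23, 17, 23)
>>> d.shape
(23, 17, 3, 2)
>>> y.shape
(31, 31)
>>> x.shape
(31, 23)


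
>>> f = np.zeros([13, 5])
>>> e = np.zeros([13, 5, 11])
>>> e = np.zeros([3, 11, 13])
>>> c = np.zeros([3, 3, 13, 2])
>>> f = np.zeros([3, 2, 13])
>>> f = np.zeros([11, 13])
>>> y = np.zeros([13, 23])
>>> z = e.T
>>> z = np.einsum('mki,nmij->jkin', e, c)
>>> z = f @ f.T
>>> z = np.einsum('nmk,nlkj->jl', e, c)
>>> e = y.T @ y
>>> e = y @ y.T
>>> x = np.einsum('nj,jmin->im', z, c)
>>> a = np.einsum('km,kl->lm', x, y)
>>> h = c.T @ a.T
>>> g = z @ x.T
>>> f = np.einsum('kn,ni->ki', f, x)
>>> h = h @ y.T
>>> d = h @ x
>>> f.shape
(11, 3)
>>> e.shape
(13, 13)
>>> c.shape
(3, 3, 13, 2)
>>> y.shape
(13, 23)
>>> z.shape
(2, 3)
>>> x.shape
(13, 3)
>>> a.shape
(23, 3)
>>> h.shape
(2, 13, 3, 13)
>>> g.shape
(2, 13)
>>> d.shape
(2, 13, 3, 3)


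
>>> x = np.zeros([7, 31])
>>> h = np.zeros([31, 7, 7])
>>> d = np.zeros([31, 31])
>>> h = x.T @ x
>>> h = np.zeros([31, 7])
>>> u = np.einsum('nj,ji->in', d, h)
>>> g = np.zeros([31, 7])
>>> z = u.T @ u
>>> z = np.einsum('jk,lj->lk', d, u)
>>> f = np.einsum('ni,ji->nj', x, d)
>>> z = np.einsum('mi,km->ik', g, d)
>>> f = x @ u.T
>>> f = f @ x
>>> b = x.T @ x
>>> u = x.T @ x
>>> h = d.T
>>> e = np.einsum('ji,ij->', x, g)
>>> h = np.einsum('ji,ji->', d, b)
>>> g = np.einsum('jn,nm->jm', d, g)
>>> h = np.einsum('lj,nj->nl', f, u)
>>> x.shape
(7, 31)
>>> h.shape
(31, 7)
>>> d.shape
(31, 31)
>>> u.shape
(31, 31)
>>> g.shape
(31, 7)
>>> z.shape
(7, 31)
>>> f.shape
(7, 31)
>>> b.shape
(31, 31)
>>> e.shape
()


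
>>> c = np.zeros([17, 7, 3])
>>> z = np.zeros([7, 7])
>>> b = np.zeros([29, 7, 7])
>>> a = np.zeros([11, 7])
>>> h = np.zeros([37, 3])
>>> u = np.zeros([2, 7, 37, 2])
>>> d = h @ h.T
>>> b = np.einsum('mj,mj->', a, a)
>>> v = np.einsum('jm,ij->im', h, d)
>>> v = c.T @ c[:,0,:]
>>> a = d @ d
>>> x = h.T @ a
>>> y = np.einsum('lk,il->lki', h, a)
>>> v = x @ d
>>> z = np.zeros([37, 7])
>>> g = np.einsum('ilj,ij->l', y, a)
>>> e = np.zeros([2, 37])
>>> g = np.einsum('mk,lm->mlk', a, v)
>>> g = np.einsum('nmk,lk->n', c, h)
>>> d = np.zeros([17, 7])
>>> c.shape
(17, 7, 3)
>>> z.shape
(37, 7)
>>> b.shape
()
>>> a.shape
(37, 37)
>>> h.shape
(37, 3)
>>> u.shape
(2, 7, 37, 2)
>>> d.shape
(17, 7)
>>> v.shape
(3, 37)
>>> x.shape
(3, 37)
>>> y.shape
(37, 3, 37)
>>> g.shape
(17,)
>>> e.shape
(2, 37)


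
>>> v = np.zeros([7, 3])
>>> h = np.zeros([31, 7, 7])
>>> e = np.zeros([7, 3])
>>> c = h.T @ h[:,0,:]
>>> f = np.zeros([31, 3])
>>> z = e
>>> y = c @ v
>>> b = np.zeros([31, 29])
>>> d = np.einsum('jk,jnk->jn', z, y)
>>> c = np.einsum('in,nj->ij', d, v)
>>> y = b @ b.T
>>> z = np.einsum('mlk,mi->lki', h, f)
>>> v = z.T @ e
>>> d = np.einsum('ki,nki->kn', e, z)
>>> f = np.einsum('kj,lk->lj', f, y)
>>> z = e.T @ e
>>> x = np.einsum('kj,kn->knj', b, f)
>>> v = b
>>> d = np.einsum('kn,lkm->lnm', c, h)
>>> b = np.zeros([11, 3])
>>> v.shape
(31, 29)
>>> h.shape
(31, 7, 7)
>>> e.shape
(7, 3)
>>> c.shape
(7, 3)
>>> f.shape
(31, 3)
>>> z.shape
(3, 3)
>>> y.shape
(31, 31)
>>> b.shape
(11, 3)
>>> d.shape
(31, 3, 7)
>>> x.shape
(31, 3, 29)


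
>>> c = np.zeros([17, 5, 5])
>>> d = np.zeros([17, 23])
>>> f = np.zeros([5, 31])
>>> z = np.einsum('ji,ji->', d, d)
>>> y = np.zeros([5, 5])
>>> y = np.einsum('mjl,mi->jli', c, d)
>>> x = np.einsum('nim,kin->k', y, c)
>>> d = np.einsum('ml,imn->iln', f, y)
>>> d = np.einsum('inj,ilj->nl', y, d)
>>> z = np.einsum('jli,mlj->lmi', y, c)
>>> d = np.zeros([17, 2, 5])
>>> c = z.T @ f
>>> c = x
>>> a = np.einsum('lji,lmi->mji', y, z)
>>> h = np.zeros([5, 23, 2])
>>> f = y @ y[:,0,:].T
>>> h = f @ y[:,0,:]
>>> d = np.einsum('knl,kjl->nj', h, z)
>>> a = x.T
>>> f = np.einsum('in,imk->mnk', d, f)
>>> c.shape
(17,)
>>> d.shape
(5, 17)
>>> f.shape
(5, 17, 5)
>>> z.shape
(5, 17, 23)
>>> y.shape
(5, 5, 23)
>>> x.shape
(17,)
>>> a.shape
(17,)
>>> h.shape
(5, 5, 23)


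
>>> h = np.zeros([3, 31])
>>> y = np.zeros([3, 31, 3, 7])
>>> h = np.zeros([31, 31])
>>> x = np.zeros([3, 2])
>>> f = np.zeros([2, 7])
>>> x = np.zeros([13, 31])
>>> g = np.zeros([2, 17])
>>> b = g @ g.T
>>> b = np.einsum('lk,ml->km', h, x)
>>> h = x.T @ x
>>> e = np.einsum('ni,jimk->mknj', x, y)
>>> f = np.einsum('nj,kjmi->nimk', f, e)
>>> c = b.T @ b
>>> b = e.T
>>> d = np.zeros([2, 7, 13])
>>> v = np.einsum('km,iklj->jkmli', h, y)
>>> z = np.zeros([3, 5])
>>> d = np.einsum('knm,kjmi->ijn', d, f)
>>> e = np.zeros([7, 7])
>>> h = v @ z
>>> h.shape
(7, 31, 31, 3, 5)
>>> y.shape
(3, 31, 3, 7)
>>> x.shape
(13, 31)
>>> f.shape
(2, 3, 13, 3)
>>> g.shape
(2, 17)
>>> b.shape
(3, 13, 7, 3)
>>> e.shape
(7, 7)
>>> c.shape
(13, 13)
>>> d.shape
(3, 3, 7)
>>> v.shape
(7, 31, 31, 3, 3)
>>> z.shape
(3, 5)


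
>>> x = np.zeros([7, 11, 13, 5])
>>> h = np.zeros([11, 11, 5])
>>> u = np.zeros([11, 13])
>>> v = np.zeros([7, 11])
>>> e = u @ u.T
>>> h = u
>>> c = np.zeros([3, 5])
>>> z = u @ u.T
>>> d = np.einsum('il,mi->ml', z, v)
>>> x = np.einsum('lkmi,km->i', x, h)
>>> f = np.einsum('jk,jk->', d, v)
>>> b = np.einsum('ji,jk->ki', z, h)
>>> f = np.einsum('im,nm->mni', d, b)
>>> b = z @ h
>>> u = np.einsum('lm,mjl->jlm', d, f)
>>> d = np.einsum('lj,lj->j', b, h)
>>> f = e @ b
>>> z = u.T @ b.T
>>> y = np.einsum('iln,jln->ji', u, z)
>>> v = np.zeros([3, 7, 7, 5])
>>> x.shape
(5,)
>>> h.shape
(11, 13)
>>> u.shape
(13, 7, 11)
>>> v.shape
(3, 7, 7, 5)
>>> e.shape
(11, 11)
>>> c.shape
(3, 5)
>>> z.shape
(11, 7, 11)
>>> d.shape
(13,)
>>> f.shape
(11, 13)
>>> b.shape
(11, 13)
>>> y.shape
(11, 13)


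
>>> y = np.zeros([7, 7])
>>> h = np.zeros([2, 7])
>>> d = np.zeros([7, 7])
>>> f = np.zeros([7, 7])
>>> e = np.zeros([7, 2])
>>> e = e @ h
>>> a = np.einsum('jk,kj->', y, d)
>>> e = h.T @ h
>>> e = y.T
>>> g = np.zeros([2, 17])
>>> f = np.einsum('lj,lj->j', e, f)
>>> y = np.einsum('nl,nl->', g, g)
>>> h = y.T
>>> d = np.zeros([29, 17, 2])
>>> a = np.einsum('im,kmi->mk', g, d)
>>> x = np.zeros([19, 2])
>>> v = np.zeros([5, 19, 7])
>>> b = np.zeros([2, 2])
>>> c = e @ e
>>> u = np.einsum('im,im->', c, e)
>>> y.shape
()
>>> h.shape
()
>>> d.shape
(29, 17, 2)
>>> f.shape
(7,)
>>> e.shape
(7, 7)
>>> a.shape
(17, 29)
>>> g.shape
(2, 17)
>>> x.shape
(19, 2)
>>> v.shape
(5, 19, 7)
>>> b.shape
(2, 2)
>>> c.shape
(7, 7)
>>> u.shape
()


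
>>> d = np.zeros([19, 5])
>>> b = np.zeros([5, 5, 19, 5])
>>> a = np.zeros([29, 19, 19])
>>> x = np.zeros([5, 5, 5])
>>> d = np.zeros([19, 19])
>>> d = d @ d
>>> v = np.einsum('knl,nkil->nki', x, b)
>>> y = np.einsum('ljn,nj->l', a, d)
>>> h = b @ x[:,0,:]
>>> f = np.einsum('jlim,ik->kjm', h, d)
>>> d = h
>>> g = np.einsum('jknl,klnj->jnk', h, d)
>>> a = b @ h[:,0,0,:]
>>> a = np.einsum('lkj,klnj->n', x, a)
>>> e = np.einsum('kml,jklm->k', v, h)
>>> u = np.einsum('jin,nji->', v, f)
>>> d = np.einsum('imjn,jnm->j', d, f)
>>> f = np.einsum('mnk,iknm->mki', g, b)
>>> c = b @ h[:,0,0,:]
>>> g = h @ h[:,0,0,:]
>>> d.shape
(19,)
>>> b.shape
(5, 5, 19, 5)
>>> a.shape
(19,)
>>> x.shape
(5, 5, 5)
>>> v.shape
(5, 5, 19)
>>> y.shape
(29,)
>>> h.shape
(5, 5, 19, 5)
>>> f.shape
(5, 5, 5)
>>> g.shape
(5, 5, 19, 5)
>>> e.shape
(5,)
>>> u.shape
()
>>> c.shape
(5, 5, 19, 5)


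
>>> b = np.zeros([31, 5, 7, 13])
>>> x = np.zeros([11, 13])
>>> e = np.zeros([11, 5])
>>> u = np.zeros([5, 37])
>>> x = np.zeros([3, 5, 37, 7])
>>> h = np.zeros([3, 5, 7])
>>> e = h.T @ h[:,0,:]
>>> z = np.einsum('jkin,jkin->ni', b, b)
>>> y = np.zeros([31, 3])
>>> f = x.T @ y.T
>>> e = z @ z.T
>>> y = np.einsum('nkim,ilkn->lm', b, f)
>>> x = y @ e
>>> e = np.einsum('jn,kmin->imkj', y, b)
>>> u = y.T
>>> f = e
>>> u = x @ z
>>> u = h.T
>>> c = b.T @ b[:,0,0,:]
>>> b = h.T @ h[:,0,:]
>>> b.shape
(7, 5, 7)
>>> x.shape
(37, 13)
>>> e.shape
(7, 5, 31, 37)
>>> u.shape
(7, 5, 3)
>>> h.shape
(3, 5, 7)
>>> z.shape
(13, 7)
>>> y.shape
(37, 13)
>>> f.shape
(7, 5, 31, 37)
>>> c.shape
(13, 7, 5, 13)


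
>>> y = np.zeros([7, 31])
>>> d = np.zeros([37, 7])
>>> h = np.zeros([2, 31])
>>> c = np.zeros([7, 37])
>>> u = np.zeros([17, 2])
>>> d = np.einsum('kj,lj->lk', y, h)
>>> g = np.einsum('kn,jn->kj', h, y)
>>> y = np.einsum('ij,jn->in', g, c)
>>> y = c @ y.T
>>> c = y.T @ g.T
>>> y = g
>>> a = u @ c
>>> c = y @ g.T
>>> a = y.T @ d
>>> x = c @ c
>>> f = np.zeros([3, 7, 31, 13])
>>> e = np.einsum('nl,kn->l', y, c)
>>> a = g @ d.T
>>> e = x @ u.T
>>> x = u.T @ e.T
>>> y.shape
(2, 7)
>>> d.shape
(2, 7)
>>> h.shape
(2, 31)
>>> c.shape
(2, 2)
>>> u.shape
(17, 2)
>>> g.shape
(2, 7)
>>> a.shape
(2, 2)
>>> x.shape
(2, 2)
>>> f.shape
(3, 7, 31, 13)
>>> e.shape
(2, 17)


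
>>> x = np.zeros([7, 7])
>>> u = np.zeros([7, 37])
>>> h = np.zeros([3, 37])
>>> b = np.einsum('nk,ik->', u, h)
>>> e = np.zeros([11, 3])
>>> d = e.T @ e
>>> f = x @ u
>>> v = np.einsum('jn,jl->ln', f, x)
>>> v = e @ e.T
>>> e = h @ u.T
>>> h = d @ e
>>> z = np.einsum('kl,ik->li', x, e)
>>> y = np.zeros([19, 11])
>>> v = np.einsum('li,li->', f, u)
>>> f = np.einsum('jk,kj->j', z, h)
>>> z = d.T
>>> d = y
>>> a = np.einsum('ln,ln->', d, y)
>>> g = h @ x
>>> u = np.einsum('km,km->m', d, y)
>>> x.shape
(7, 7)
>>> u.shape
(11,)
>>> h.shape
(3, 7)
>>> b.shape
()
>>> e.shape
(3, 7)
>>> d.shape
(19, 11)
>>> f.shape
(7,)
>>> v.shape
()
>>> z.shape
(3, 3)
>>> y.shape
(19, 11)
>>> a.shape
()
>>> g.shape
(3, 7)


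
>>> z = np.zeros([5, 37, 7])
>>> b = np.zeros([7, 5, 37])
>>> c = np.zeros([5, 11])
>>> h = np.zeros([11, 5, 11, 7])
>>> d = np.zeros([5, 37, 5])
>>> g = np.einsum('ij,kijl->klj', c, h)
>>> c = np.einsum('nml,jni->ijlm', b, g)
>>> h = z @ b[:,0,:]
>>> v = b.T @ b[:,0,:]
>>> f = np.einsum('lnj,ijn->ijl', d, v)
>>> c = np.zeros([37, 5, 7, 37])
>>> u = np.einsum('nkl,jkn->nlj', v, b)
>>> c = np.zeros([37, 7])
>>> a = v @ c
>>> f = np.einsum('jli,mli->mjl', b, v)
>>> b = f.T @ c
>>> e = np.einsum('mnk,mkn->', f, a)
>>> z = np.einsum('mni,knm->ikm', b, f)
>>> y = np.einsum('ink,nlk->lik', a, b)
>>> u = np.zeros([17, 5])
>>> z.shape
(7, 37, 5)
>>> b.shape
(5, 7, 7)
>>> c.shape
(37, 7)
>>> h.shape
(5, 37, 37)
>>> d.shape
(5, 37, 5)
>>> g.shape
(11, 7, 11)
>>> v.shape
(37, 5, 37)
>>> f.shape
(37, 7, 5)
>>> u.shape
(17, 5)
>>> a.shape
(37, 5, 7)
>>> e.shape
()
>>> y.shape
(7, 37, 7)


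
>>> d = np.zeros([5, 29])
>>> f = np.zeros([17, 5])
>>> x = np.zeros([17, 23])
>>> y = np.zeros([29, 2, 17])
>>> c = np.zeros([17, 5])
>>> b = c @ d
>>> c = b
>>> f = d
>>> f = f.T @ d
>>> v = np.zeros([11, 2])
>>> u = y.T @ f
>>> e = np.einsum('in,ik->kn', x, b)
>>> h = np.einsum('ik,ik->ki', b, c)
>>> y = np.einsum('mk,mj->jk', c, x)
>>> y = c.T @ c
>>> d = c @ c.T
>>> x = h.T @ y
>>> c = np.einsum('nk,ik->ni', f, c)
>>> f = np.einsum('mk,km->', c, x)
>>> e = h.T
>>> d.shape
(17, 17)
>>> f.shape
()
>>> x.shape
(17, 29)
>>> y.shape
(29, 29)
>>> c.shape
(29, 17)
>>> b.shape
(17, 29)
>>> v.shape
(11, 2)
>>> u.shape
(17, 2, 29)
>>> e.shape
(17, 29)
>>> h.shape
(29, 17)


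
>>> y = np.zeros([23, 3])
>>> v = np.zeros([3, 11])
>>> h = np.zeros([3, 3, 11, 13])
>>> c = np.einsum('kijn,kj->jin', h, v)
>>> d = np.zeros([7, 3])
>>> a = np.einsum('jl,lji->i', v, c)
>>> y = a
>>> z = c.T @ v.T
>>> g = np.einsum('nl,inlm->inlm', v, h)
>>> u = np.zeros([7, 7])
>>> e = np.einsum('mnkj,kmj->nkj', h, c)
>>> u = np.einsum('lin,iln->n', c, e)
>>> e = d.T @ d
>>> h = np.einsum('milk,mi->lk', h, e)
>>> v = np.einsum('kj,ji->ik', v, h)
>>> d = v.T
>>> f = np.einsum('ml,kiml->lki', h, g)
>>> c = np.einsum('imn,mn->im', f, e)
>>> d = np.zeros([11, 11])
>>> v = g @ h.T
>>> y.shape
(13,)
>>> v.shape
(3, 3, 11, 11)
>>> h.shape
(11, 13)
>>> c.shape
(13, 3)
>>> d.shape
(11, 11)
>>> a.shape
(13,)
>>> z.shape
(13, 3, 3)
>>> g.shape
(3, 3, 11, 13)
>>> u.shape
(13,)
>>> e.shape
(3, 3)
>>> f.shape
(13, 3, 3)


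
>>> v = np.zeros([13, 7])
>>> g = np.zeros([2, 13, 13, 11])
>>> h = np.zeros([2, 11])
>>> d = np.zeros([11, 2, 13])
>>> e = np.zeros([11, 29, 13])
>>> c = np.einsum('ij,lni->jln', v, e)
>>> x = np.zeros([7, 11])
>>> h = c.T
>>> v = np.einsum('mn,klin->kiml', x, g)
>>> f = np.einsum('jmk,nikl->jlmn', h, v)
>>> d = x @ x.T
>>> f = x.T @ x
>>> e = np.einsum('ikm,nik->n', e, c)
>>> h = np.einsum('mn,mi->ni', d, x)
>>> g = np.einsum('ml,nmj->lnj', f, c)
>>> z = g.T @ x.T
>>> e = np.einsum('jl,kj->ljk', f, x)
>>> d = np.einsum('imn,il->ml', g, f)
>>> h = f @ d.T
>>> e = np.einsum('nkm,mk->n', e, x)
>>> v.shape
(2, 13, 7, 13)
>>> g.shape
(11, 7, 29)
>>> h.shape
(11, 7)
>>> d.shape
(7, 11)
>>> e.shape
(11,)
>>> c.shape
(7, 11, 29)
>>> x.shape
(7, 11)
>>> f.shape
(11, 11)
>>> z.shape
(29, 7, 7)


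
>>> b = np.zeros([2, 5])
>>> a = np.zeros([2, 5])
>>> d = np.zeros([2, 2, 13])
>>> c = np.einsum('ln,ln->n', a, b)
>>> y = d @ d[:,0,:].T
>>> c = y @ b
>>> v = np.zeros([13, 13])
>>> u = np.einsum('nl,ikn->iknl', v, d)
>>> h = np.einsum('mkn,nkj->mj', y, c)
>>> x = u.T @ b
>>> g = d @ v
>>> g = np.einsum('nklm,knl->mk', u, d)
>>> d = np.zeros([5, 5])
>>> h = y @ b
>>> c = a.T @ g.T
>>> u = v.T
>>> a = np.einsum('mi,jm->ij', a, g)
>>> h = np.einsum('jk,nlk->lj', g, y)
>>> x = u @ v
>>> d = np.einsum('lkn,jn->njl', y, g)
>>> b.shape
(2, 5)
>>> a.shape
(5, 13)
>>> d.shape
(2, 13, 2)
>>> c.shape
(5, 13)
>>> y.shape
(2, 2, 2)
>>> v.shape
(13, 13)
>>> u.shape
(13, 13)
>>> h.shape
(2, 13)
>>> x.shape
(13, 13)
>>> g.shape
(13, 2)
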